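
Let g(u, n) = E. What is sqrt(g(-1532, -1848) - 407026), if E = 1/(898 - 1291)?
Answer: I*sqrt(62864759067)/393 ≈ 637.99*I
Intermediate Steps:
E = -1/393 (E = 1/(-393) = -1/393 ≈ -0.0025445)
g(u, n) = -1/393
sqrt(g(-1532, -1848) - 407026) = sqrt(-1/393 - 407026) = sqrt(-159961219/393) = I*sqrt(62864759067)/393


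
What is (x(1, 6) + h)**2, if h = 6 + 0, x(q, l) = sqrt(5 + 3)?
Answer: 44 + 24*sqrt(2) ≈ 77.941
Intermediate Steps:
x(q, l) = 2*sqrt(2) (x(q, l) = sqrt(8) = 2*sqrt(2))
h = 6
(x(1, 6) + h)**2 = (2*sqrt(2) + 6)**2 = (6 + 2*sqrt(2))**2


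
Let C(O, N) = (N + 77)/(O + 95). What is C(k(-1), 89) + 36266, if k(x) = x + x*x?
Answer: 3445436/95 ≈ 36268.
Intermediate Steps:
k(x) = x + x²
C(O, N) = (77 + N)/(95 + O)
C(k(-1), 89) + 36266 = (77 + 89)/(95 - (1 - 1)) + 36266 = 166/(95 - 1*0) + 36266 = 166/(95 + 0) + 36266 = 166/95 + 36266 = 3445436/95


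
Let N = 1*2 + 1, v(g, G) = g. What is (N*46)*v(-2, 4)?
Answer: -276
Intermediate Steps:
N = 3 (N = 2 + 1 = 3)
(N*46)*v(-2, 4) = (3*46)*(-2) = 138*(-2) = -276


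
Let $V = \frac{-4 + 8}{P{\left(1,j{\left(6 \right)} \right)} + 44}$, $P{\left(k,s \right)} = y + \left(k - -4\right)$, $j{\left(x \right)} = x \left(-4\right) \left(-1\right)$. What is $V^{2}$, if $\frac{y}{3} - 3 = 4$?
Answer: $\frac{4}{1225} \approx 0.0032653$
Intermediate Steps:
$y = 21$ ($y = 9 + 3 \cdot 4 = 9 + 12 = 21$)
$j{\left(x \right)} = 4 x$ ($j{\left(x \right)} = - 4 x \left(-1\right) = 4 x$)
$P{\left(k,s \right)} = 25 + k$ ($P{\left(k,s \right)} = 21 + \left(k - -4\right) = 21 + \left(k + 4\right) = 21 + \left(4 + k\right) = 25 + k$)
$V = \frac{2}{35}$ ($V = \frac{-4 + 8}{\left(25 + 1\right) + 44} = \frac{4}{26 + 44} = \frac{4}{70} = 4 \cdot \frac{1}{70} = \frac{2}{35} \approx 0.057143$)
$V^{2} = \left(\frac{2}{35}\right)^{2} = \frac{4}{1225}$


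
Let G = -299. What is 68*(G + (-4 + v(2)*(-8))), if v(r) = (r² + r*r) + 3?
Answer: -26588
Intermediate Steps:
v(r) = 3 + 2*r² (v(r) = (r² + r²) + 3 = 2*r² + 3 = 3 + 2*r²)
68*(G + (-4 + v(2)*(-8))) = 68*(-299 + (-4 + (3 + 2*2²)*(-8))) = 68*(-299 + (-4 + (3 + 2*4)*(-8))) = 68*(-299 + (-4 + (3 + 8)*(-8))) = 68*(-299 + (-4 + 11*(-8))) = 68*(-299 + (-4 - 88)) = 68*(-299 - 92) = 68*(-391) = -26588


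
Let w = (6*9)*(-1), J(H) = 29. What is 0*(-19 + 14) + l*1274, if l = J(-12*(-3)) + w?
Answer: -31850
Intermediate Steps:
w = -54 (w = 54*(-1) = -54)
l = -25 (l = 29 - 54 = -25)
0*(-19 + 14) + l*1274 = 0*(-19 + 14) - 25*1274 = 0*(-5) - 31850 = 0 - 31850 = -31850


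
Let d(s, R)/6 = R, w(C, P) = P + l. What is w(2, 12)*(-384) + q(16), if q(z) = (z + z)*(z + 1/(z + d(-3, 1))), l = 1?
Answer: -49264/11 ≈ -4478.5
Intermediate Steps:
w(C, P) = 1 + P (w(C, P) = P + 1 = 1 + P)
d(s, R) = 6*R
q(z) = 2*z*(z + 1/(6 + z)) (q(z) = (z + z)*(z + 1/(z + 6*1)) = (2*z)*(z + 1/(z + 6)) = (2*z)*(z + 1/(6 + z)) = 2*z*(z + 1/(6 + z)))
w(2, 12)*(-384) + q(16) = (1 + 12)*(-384) + 2*16*(1 + 16² + 6*16)/(6 + 16) = 13*(-384) + 2*16*(1 + 256 + 96)/22 = -4992 + 2*16*(1/22)*353 = -4992 + 5648/11 = -49264/11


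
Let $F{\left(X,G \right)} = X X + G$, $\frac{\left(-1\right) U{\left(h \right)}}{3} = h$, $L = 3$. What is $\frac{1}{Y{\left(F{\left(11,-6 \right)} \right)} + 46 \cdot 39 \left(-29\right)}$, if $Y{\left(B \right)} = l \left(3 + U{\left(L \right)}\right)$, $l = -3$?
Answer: $- \frac{1}{52008} \approx -1.9228 \cdot 10^{-5}$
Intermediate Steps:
$U{\left(h \right)} = - 3 h$
$F{\left(X,G \right)} = G + X^{2}$ ($F{\left(X,G \right)} = X^{2} + G = G + X^{2}$)
$Y{\left(B \right)} = 18$ ($Y{\left(B \right)} = - 3 \left(3 - 9\right) = \left(-3\right) \left(-6\right) = 18$)
$\frac{1}{Y{\left(F{\left(11,-6 \right)} \right)} + 46 \cdot 39 \left(-29\right)} = \frac{1}{18 + 46 \cdot 39 \left(-29\right)} = \frac{1}{18 + 1794 \left(-29\right)} = \frac{1}{18 - 52026} = \frac{1}{-52008} = - \frac{1}{52008}$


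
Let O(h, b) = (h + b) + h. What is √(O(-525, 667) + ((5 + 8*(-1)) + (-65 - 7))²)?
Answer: √5242 ≈ 72.402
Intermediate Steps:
O(h, b) = b + 2*h (O(h, b) = (b + h) + h = b + 2*h)
√(O(-525, 667) + ((5 + 8*(-1)) + (-65 - 7))²) = √((667 + 2*(-525)) + ((5 + 8*(-1)) + (-65 - 7))²) = √((667 - 1050) + ((5 - 8) - 72)²) = √(-383 + (-3 - 72)²) = √(-383 + (-75)²) = √(-383 + 5625) = √5242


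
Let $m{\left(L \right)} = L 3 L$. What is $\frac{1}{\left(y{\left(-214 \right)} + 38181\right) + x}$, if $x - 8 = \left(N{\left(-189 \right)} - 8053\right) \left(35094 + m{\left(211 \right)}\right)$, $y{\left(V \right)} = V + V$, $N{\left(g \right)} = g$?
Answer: $- \frac{1}{1390033233} \approx -7.1941 \cdot 10^{-10}$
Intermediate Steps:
$y{\left(V \right)} = 2 V$
$m{\left(L \right)} = 3 L^{2}$ ($m{\left(L \right)} = 3 L L = 3 L^{2}$)
$x = -1390070986$ ($x = 8 + \left(-189 - 8053\right) \left(35094 + 3 \cdot 211^{2}\right) = 8 - 8242 \left(35094 + 3 \cdot 44521\right) = 8 - 8242 \left(35094 + 133563\right) = 8 - 1390070994 = -1390070986$)
$\frac{1}{\left(y{\left(-214 \right)} + 38181\right) + x} = \frac{1}{\left(2 \left(-214\right) + 38181\right) - 1390070986} = \frac{1}{\left(-428 + 38181\right) - 1390070986} = \frac{1}{37753 - 1390070986} = \frac{1}{-1390033233} = - \frac{1}{1390033233}$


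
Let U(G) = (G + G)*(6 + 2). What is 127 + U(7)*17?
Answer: 2031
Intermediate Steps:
U(G) = 16*G (U(G) = (2*G)*8 = 16*G)
127 + U(7)*17 = 127 + (16*7)*17 = 127 + 112*17 = 127 + 1904 = 2031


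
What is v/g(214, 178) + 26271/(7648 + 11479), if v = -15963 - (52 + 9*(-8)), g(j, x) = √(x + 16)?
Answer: 26271/19127 - 15943*√194/194 ≈ -1143.3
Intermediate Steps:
g(j, x) = √(16 + x)
v = -15943 (v = -15963 - (52 - 72) = -15963 - 1*(-20) = -15963 + 20 = -15943)
v/g(214, 178) + 26271/(7648 + 11479) = -15943/√(16 + 178) + 26271/(7648 + 11479) = -15943*√194/194 + 26271/19127 = 26271/19127 - 15943*√194/194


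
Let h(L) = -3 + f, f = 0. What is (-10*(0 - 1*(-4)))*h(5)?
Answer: 120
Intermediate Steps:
h(L) = -3 (h(L) = -3 + 0 = -3)
(-10*(0 - 1*(-4)))*h(5) = -10*(0 - 1*(-4))*(-3) = -10*(0 + 4)*(-3) = -10*4*(-3) = -40*(-3) = 120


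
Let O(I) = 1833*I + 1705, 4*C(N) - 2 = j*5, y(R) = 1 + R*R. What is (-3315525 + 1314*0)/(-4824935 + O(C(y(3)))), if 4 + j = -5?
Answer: 13262100/19371739 ≈ 0.68461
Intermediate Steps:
j = -9 (j = -4 - 5 = -9)
y(R) = 1 + R**2
C(N) = -43/4 (C(N) = 1/2 + (-9*5)/4 = 1/2 + (1/4)*(-45) = 1/2 - 45/4 = -43/4)
O(I) = 1705 + 1833*I
(-3315525 + 1314*0)/(-4824935 + O(C(y(3)))) = (-3315525 + 1314*0)/(-4824935 + (1705 + 1833*(-43/4))) = (-3315525 + 0)/(-4824935 + (1705 - 78819/4)) = -3315525/(-4824935 - 71999/4) = -3315525/(-19371739/4) = -3315525*(-4/19371739) = 13262100/19371739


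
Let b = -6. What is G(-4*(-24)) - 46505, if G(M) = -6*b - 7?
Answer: -46476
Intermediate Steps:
G(M) = 29 (G(M) = -6*(-6) - 7 = 36 - 7 = 29)
G(-4*(-24)) - 46505 = 29 - 46505 = -46476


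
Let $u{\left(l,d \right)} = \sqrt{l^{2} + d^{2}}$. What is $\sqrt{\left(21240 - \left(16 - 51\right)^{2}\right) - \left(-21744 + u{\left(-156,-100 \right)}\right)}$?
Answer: $\sqrt{41759 - 4 \sqrt{2146}} \approx 203.9$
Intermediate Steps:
$u{\left(l,d \right)} = \sqrt{d^{2} + l^{2}}$
$\sqrt{\left(21240 - \left(16 - 51\right)^{2}\right) - \left(-21744 + u{\left(-156,-100 \right)}\right)} = \sqrt{\left(21240 - \left(16 - 51\right)^{2}\right) + \left(21744 - \sqrt{\left(-100\right)^{2} + \left(-156\right)^{2}}\right)} = \sqrt{\left(21240 - \left(-35\right)^{2}\right) + \left(21744 - \sqrt{10000 + 24336}\right)} = \sqrt{\left(21240 - 1225\right) + \left(21744 - \sqrt{34336}\right)} = \sqrt{\left(21240 - 1225\right) + \left(21744 - 4 \sqrt{2146}\right)} = \sqrt{20015 + \left(21744 - 4 \sqrt{2146}\right)} = \sqrt{41759 - 4 \sqrt{2146}}$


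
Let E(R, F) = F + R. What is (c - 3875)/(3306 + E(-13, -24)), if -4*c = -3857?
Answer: -11643/13076 ≈ -0.89041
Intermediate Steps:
c = 3857/4 (c = -¼*(-3857) = 3857/4 ≈ 964.25)
(c - 3875)/(3306 + E(-13, -24)) = (3857/4 - 3875)/(3306 + (-24 - 13)) = -11643/(4*(3306 - 37)) = -11643/4/3269 = -11643/4*1/3269 = -11643/13076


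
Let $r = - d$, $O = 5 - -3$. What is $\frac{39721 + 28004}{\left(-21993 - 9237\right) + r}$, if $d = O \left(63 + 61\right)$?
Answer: $- \frac{67725}{32222} \approx -2.1018$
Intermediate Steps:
$O = 8$ ($O = 5 + 3 = 8$)
$d = 992$ ($d = 8 \left(63 + 61\right) = 8 \cdot 124 = 992$)
$r = -992$ ($r = \left(-1\right) 992 = -992$)
$\frac{39721 + 28004}{\left(-21993 - 9237\right) + r} = \frac{39721 + 28004}{\left(-21993 - 9237\right) - 992} = \frac{67725}{\left(-21993 - 9237\right) - 992} = \frac{67725}{-31230 - 992} = \frac{67725}{-32222} = 67725 \left(- \frac{1}{32222}\right) = - \frac{67725}{32222}$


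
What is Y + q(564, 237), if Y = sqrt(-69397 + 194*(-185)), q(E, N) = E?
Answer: 564 + 13*I*sqrt(623) ≈ 564.0 + 324.48*I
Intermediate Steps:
Y = 13*I*sqrt(623) (Y = sqrt(-69397 - 35890) = sqrt(-105287) = 13*I*sqrt(623) ≈ 324.48*I)
Y + q(564, 237) = 13*I*sqrt(623) + 564 = 564 + 13*I*sqrt(623)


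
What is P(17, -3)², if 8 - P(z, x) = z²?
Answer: 78961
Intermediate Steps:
P(z, x) = 8 - z²
P(17, -3)² = (8 - 1*17²)² = (8 - 1*289)² = (8 - 289)² = (-281)² = 78961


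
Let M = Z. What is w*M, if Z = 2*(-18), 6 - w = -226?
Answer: -8352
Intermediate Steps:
w = 232 (w = 6 - 1*(-226) = 6 + 226 = 232)
Z = -36
M = -36
w*M = 232*(-36) = -8352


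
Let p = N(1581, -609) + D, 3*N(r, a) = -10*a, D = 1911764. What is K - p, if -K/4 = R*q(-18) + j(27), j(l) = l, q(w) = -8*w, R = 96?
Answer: -1969198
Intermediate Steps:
N(r, a) = -10*a/3 (N(r, a) = (-10*a)/3 = -10*a/3)
K = -55404 (K = -4*(96*(-8*(-18)) + 27) = -4*(96*144 + 27) = -4*(13824 + 27) = -4*13851 = -55404)
p = 1913794 (p = -10/3*(-609) + 1911764 = 2030 + 1911764 = 1913794)
K - p = -55404 - 1*1913794 = -55404 - 1913794 = -1969198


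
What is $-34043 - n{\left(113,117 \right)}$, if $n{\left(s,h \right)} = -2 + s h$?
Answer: $-47262$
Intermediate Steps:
$n{\left(s,h \right)} = -2 + h s$
$-34043 - n{\left(113,117 \right)} = -34043 - \left(-2 + 117 \cdot 113\right) = -34043 - \left(-2 + 13221\right) = -34043 - 13219 = -47262$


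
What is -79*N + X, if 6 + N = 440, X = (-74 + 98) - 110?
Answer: -34372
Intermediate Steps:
X = -86 (X = 24 - 110 = -86)
N = 434 (N = -6 + 440 = 434)
-79*N + X = -79*434 - 86 = -34286 - 86 = -34372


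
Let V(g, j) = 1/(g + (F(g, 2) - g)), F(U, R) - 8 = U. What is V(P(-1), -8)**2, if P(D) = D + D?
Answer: 1/36 ≈ 0.027778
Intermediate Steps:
F(U, R) = 8 + U
P(D) = 2*D
V(g, j) = 1/(8 + g) (V(g, j) = 1/(g + ((8 + g) - g)) = 1/(g + 8) = 1/(8 + g))
V(P(-1), -8)**2 = (1/(8 + 2*(-1)))**2 = (1/(8 - 2))**2 = (1/6)**2 = 1/36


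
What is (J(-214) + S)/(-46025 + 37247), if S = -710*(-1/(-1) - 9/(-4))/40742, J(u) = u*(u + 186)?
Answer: -12519167/18340168 ≈ -0.68261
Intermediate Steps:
J(u) = u*(186 + u)
S = -355/6268 (S = -710*(-1*(-1) - 9*(-¼))*(1/40742) = -710*(1 + 9/4)*(1/40742) = -710*13/4*(1/40742) = -4615/2*1/40742 = -355/6268 ≈ -0.056637)
(J(-214) + S)/(-46025 + 37247) = (-214*(186 - 214) - 355/6268)/(-46025 + 37247) = (-214*(-28) - 355/6268)/(-8778) = (5992 - 355/6268)*(-1/8778) = (37557501/6268)*(-1/8778) = -12519167/18340168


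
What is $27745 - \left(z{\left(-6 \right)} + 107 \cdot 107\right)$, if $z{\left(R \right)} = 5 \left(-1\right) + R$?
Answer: $16307$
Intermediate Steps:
$z{\left(R \right)} = -5 + R$
$27745 - \left(z{\left(-6 \right)} + 107 \cdot 107\right) = 27745 - \left(\left(-5 - 6\right) + 107 \cdot 107\right) = 27745 - \left(-11 + 11449\right) = 27745 - 11438 = 16307$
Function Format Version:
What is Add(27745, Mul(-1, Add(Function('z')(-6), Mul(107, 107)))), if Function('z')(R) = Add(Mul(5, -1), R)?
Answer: 16307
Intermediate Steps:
Function('z')(R) = Add(-5, R)
Add(27745, Mul(-1, Add(Function('z')(-6), Mul(107, 107)))) = Add(27745, Mul(-1, Add(Add(-5, -6), Mul(107, 107)))) = Add(27745, Mul(-1, Add(-11, 11449))) = Add(27745, Mul(-1, 11438)) = Add(27745, -11438) = 16307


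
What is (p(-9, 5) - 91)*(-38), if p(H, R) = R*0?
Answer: 3458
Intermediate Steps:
p(H, R) = 0
(p(-9, 5) - 91)*(-38) = (0 - 91)*(-38) = -91*(-38) = 3458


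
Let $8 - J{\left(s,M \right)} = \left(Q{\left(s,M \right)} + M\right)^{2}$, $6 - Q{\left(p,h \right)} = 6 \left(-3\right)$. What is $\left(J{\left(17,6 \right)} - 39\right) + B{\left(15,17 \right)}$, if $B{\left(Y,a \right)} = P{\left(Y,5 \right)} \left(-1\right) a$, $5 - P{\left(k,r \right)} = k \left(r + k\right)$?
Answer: $4084$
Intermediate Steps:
$Q{\left(p,h \right)} = 24$ ($Q{\left(p,h \right)} = 6 - 6 \left(-3\right) = 6 - -18 = 6 + 18 = 24$)
$J{\left(s,M \right)} = 8 - \left(24 + M\right)^{2}$
$P{\left(k,r \right)} = 5 - k \left(k + r\right)$ ($P{\left(k,r \right)} = 5 - k \left(r + k\right) = 5 - k \left(k + r\right)$)
$B{\left(Y,a \right)} = a \left(-5 + Y^{2} + 5 Y\right)$ ($B{\left(Y,a \right)} = \left(5 - Y^{2} - Y 5\right) \left(-1\right) a = \left(5 - Y^{2} - 5 Y\right) \left(-1\right) a = \left(-5 + Y^{2} + 5 Y\right) a = a \left(-5 + Y^{2} + 5 Y\right)$)
$\left(J{\left(17,6 \right)} - 39\right) + B{\left(15,17 \right)} = \left(\left(8 - \left(24 + 6\right)^{2}\right) - 39\right) + 17 \left(-5 + 15^{2} + 5 \cdot 15\right) = \left(\left(8 - 30^{2}\right) - 39\right) + 17 \left(-5 + 225 + 75\right) = \left(\left(8 - 900\right) - 39\right) + 17 \cdot 295 = \left(\left(8 - 900\right) - 39\right) + 5015 = \left(-892 - 39\right) + 5015 = -931 + 5015 = 4084$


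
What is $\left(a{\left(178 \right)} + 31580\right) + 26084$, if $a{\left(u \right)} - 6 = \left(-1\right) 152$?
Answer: $57518$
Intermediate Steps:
$a{\left(u \right)} = -146$ ($a{\left(u \right)} = 6 - 152 = -146$)
$\left(a{\left(178 \right)} + 31580\right) + 26084 = \left(-146 + 31580\right) + 26084 = 31434 + 26084 = 57518$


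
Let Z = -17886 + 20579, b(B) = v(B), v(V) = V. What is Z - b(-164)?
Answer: 2857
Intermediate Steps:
b(B) = B
Z = 2693
Z - b(-164) = 2693 - 1*(-164) = 2693 + 164 = 2857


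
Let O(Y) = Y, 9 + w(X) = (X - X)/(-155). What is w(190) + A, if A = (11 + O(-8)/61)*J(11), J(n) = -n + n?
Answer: -9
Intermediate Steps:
w(X) = -9 (w(X) = -9 + (X - X)/(-155) = -9 + 0*(-1/155) = -9 + 0 = -9)
J(n) = 0
A = 0 (A = (11 - 8/61)*0 = (663/61)*0 = 0)
w(190) + A = -9 + 0 = -9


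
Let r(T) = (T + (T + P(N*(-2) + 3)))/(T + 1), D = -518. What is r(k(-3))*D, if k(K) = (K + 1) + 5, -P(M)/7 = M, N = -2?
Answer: 11137/2 ≈ 5568.5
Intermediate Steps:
P(M) = -7*M
k(K) = 6 + K (k(K) = (1 + K) + 5 = 6 + K)
r(T) = (-49 + 2*T)/(1 + T) (r(T) = (T + (T - 7*(-2*(-2) + 3)))/(T + 1) = (T + (T - 7*(4 + 3)))/(1 + T) = (T + (T - 7*7))/(1 + T) = (T + (T - 49))/(1 + T) = (T + (-49 + T))/(1 + T) = (-49 + 2*T)/(1 + T))
r(k(-3))*D = ((-49 + 2*(6 - 3))/(1 + (6 - 3)))*(-518) = ((-49 + 2*3)/(1 + 3))*(-518) = ((-49 + 6)/4)*(-518) = ((¼)*(-43))*(-518) = -43/4*(-518) = 11137/2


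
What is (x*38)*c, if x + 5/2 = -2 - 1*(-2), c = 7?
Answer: -665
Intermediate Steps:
x = -5/2 (x = -5/2 + (-2 - 1*(-2)) = -5/2 + (-2 + 2) = -5/2 + 0 = -5/2 ≈ -2.5000)
(x*38)*c = -5/2*38*7 = -95*7 = -665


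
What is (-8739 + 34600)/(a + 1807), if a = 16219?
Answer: 25861/18026 ≈ 1.4347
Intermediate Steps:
(-8739 + 34600)/(a + 1807) = (-8739 + 34600)/(16219 + 1807) = 25861/18026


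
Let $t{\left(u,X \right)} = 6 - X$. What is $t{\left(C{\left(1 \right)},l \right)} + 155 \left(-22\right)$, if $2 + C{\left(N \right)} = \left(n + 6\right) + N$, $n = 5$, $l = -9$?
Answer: $-3395$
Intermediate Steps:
$C{\left(N \right)} = 9 + N$ ($C{\left(N \right)} = -2 + \left(\left(5 + 6\right) + N\right) = -2 + \left(11 + N\right) = 9 + N$)
$t{\left(C{\left(1 \right)},l \right)} + 155 \left(-22\right) = \left(6 - -9\right) + 155 \left(-22\right) = \left(6 + 9\right) - 3410 = 15 - 3410 = -3395$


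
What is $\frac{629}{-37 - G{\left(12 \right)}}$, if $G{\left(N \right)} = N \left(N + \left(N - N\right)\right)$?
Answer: $- \frac{629}{181} \approx -3.4751$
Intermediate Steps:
$G{\left(N \right)} = N^{2}$ ($G{\left(N \right)} = N \left(N + 0\right) = N N = N^{2}$)
$\frac{629}{-37 - G{\left(12 \right)}} = \frac{629}{-37 - 12^{2}} = \frac{629}{-37 - 144} = \frac{629}{-181} = 629 \left(- \frac{1}{181}\right) = - \frac{629}{181}$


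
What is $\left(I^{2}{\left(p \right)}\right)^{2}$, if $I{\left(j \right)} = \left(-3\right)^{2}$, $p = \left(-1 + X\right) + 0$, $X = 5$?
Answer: $6561$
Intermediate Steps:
$p = 4$ ($p = \left(-1 + 5\right) + 0 = 4 + 0 = 4$)
$I{\left(j \right)} = 9$
$\left(I^{2}{\left(p \right)}\right)^{2} = \left(9^{2}\right)^{2} = 81^{2} = 6561$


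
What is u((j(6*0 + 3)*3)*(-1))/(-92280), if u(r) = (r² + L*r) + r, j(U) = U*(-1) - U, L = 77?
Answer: -72/3845 ≈ -0.018726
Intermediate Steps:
j(U) = -2*U (j(U) = -U - U = -2*U)
u(r) = r² + 78*r (u(r) = (r² + 77*r) + r = r² + 78*r)
u((j(6*0 + 3)*3)*(-1))/(-92280) = (((-2*(6*0 + 3)*3)*(-1))*(78 + (-2*(6*0 + 3)*3)*(-1)))/(-92280) = (((-2*(0 + 3)*3)*(-1))*(78 + (-2*(0 + 3)*3)*(-1)))*(-1/92280) = (((-2*3*3)*(-1))*(78 + (-2*3*3)*(-1)))*(-1/92280) = ((-6*3*(-1))*(78 - 6*3*(-1)))*(-1/92280) = ((-18*(-1))*(78 - 18*(-1)))*(-1/92280) = (18*(78 + 18))*(-1/92280) = (18*96)*(-1/92280) = 1728*(-1/92280) = -72/3845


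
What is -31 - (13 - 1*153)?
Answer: 109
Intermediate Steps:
-31 - (13 - 1*153) = -31 - (13 - 153) = -31 - 1*(-140) = -31 + 140 = 109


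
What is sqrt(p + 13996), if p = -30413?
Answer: I*sqrt(16417) ≈ 128.13*I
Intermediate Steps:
sqrt(p + 13996) = sqrt(-30413 + 13996) = sqrt(-16417) = I*sqrt(16417)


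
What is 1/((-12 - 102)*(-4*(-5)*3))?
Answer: -1/6840 ≈ -0.00014620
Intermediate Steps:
1/((-12 - 102)*(-4*(-5)*3)) = 1/(-2280*3) = 1/(-114*60) = 1/(-6840) = -1/6840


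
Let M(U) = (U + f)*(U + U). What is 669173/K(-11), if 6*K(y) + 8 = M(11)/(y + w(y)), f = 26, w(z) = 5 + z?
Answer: -34127823/475 ≈ -71848.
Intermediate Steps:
M(U) = 2*U*(26 + U) (M(U) = (U + 26)*(U + U) = (26 + U)*(2*U) = 2*U*(26 + U))
K(y) = -4/3 + 407/(3*(5 + 2*y)) (K(y) = -4/3 + ((2*11*(26 + 11))/(y + (5 + y)))/6 = -4/3 + ((2*11*37)/(5 + 2*y))/6 = -4/3 + (814/(5 + 2*y))/6 = -4/3 + 407/(3*(5 + 2*y)))
669173/K(-11) = 669173/(((387 - 8*(-11))/(3*(5 + 2*(-11))))) = 669173/(((387 + 88)/(3*(5 - 22)))) = 669173/(((⅓)*475/(-17))) = 669173/(((⅓)*(-1/17)*475)) = 669173/(-475/51) = 669173*(-51/475) = -34127823/475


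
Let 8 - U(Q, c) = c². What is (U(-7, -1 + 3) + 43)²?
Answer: 2209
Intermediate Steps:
U(Q, c) = 8 - c²
(U(-7, -1 + 3) + 43)² = ((8 - (-1 + 3)²) + 43)² = ((8 - 1*2²) + 43)² = ((8 - 1*4) + 43)² = ((8 - 4) + 43)² = (4 + 43)² = 47² = 2209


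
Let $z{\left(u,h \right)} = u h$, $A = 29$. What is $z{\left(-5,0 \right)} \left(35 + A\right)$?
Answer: $0$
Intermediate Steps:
$z{\left(u,h \right)} = h u$
$z{\left(-5,0 \right)} \left(35 + A\right) = 0 \left(-5\right) \left(35 + 29\right) = 0 \cdot 64 = 0$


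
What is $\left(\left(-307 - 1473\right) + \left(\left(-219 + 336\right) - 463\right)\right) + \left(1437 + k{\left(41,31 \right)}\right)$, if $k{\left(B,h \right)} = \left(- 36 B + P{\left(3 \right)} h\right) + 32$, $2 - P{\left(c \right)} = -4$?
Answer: $-1947$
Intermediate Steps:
$P{\left(c \right)} = 6$ ($P{\left(c \right)} = 2 - -4 = 2 + 4 = 6$)
$k{\left(B,h \right)} = 32 - 36 B + 6 h$ ($k{\left(B,h \right)} = \left(- 36 B + 6 h\right) + 32 = 32 - 36 B + 6 h$)
$\left(\left(-307 - 1473\right) + \left(\left(-219 + 336\right) - 463\right)\right) + \left(1437 + k{\left(41,31 \right)}\right) = \left(\left(-307 - 1473\right) + \left(\left(-219 + 336\right) - 463\right)\right) + \left(1437 + \left(32 - 1476 + 6 \cdot 31\right)\right) = \left(\left(-307 - 1473\right) + \left(117 - 463\right)\right) + \left(1437 + \left(32 - 1476 + 186\right)\right) = \left(-1780 - 346\right) + \left(1437 - 1258\right) = -2126 + 179 = -1947$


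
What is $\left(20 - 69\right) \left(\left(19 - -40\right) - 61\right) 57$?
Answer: $5586$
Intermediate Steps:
$\left(20 - 69\right) \left(\left(19 - -40\right) - 61\right) 57 = - 49 \left(\left(19 + 40\right) - 61\right) 57 = - 49 \left(59 - 61\right) 57 = \left(-49\right) \left(-2\right) 57 = 98 \cdot 57 = 5586$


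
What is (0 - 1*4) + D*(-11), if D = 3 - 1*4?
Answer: 7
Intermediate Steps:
D = -1 (D = 3 - 4 = -1)
(0 - 1*4) + D*(-11) = (0 - 1*4) - 1*(-11) = (0 - 4) + 11 = -4 + 11 = 7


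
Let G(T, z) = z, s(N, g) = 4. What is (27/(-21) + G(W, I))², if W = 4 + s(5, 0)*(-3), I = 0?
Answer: 81/49 ≈ 1.6531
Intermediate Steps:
W = -8 (W = 4 + 4*(-3) = 4 - 12 = -8)
(27/(-21) + G(W, I))² = (27/(-21) + 0)² = (27*(-1/21) + 0)² = (-9/7 + 0)² = (-9/7)² = 81/49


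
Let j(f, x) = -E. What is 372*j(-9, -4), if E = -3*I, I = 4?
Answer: 4464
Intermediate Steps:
E = -12 (E = -3*4 = -12)
j(f, x) = 12 (j(f, x) = -1*(-12) = 12)
372*j(-9, -4) = 372*12 = 4464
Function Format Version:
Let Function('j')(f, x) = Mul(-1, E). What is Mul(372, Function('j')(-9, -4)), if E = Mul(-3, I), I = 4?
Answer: 4464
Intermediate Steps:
E = -12 (E = Mul(-3, 4) = -12)
Function('j')(f, x) = 12 (Function('j')(f, x) = Mul(-1, -12) = 12)
Mul(372, Function('j')(-9, -4)) = Mul(372, 12) = 4464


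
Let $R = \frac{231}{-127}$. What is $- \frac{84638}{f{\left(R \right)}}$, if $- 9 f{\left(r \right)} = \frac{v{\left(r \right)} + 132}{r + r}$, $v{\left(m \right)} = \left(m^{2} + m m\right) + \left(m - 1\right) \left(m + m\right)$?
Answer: $- \frac{225729546}{12127} \approx -18614.0$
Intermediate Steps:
$R = - \frac{231}{127}$ ($R = 231 \left(- \frac{1}{127}\right) = - \frac{231}{127} \approx -1.8189$)
$v{\left(m \right)} = 2 m^{2} + 2 m \left(-1 + m\right)$ ($v{\left(m \right)} = \left(m^{2} + m^{2}\right) + \left(-1 + m\right) 2 m = 2 m^{2} + 2 m \left(-1 + m\right)$)
$f{\left(r \right)} = - \frac{132 + 2 r \left(-1 + 2 r\right)}{18 r}$ ($f{\left(r \right)} = - \frac{\left(2 r \left(-1 + 2 r\right) + 132\right) \frac{1}{r + r}}{9} = - \frac{\left(132 + 2 r \left(-1 + 2 r\right)\right) \frac{1}{2 r}}{9} = - \frac{\frac{1}{2} \frac{1}{r} \left(132 + 2 r \left(-1 + 2 r\right)\right)}{9} = - \frac{132 + 2 r \left(-1 + 2 r\right)}{18 r}$)
$- \frac{84638}{f{\left(R \right)}} = - \frac{84638}{\frac{1}{9} \frac{1}{- \frac{231}{127}} \left(-66 - \frac{231}{127} - 2 \left(- \frac{231}{127}\right)^{2}\right)} = - \frac{84638}{\frac{1}{9} \left(- \frac{127}{231}\right) \left(-66 - \frac{231}{127} - \frac{106722}{16129}\right)} = - \frac{84638}{\frac{1}{9} \left(- \frac{127}{231}\right) \left(- \frac{1200573}{16129}\right)} = - \frac{84638}{\frac{12127}{2667}} = \left(-84638\right) \frac{2667}{12127} = - \frac{225729546}{12127}$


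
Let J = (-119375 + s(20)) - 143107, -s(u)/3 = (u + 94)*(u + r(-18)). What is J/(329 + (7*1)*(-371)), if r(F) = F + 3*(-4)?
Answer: 43177/378 ≈ 114.22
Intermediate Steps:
r(F) = -12 + F (r(F) = F - 12 = -12 + F)
s(u) = -3*(-30 + u)*(94 + u) (s(u) = -3*(u + 94)*(u + (-12 - 18)) = -3*(94 + u)*(u - 30) = -3*(94 + u)*(-30 + u) = -3*(-30 + u)*(94 + u))
J = -259062 (J = (-119375 + (8460 - 192*20 - 3*20**2)) - 143107 = (-119375 + (8460 - 3840 - 3*400)) - 143107 = (-119375 + (8460 - 3840 - 1200)) - 143107 = (-119375 + 3420) - 143107 = -115955 - 143107 = -259062)
J/(329 + (7*1)*(-371)) = -259062/(329 + (7*1)*(-371)) = -259062/(329 + 7*(-371)) = -259062/(329 - 2597) = -259062/(-2268) = -259062*(-1/2268) = 43177/378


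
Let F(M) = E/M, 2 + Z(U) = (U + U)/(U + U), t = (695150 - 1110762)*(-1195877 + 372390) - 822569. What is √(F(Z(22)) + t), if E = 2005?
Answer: √342250254470 ≈ 5.8502e+5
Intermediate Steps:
t = 342250256475 (t = -415612*(-823487) - 822569 = 342251079044 - 822569 = 342250256475)
Z(U) = -1 (Z(U) = -2 + (U + U)/(U + U) = -2 + (2*U)/((2*U)) = -2 + (2*U)*(1/(2*U)) = -2 + 1 = -1)
F(M) = 2005/M
√(F(Z(22)) + t) = √(2005/(-1) + 342250256475) = √(2005*(-1) + 342250256475) = √(-2005 + 342250256475) = √342250254470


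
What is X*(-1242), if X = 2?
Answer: -2484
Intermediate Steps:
X*(-1242) = 2*(-1242) = -2484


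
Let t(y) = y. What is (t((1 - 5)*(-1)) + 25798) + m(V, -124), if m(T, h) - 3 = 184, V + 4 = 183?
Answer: 25989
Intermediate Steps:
V = 179 (V = -4 + 183 = 179)
m(T, h) = 187 (m(T, h) = 3 + 184 = 187)
(t((1 - 5)*(-1)) + 25798) + m(V, -124) = ((1 - 5)*(-1) + 25798) + 187 = (-4*(-1) + 25798) + 187 = (4 + 25798) + 187 = 25802 + 187 = 25989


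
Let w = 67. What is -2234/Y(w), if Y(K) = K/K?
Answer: -2234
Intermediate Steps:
Y(K) = 1
-2234/Y(w) = -2234/1 = -2234*1 = -2234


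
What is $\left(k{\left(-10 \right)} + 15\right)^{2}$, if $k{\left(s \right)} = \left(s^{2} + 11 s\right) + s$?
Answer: $25$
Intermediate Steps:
$k{\left(s \right)} = s^{2} + 12 s$
$\left(k{\left(-10 \right)} + 15\right)^{2} = \left(- 10 \left(12 - 10\right) + 15\right)^{2} = \left(\left(-10\right) 2 + 15\right)^{2} = \left(-20 + 15\right)^{2} = \left(-5\right)^{2} = 25$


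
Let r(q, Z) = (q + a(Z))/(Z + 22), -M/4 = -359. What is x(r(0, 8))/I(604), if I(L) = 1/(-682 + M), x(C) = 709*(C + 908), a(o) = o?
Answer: 7283199664/15 ≈ 4.8555e+8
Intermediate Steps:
M = 1436 (M = -4*(-359) = 1436)
r(q, Z) = (Z + q)/(22 + Z) (r(q, Z) = (q + Z)/(Z + 22) = (Z + q)/(22 + Z))
x(C) = 643772 + 709*C (x(C) = 709*(908 + C) = 643772 + 709*C)
I(L) = 1/754 (I(L) = 1/(-682 + 1436) = 1/754)
x(r(0, 8))/I(604) = (643772 + 709*((8 + 0)/(22 + 8)))/(1/754) = (643772 + 709*(8/30))*754 = (643772 + 709*((1/30)*8))*754 = (643772 + 709*(4/15))*754 = (643772 + 2836/15)*754 = (9659416/15)*754 = 7283199664/15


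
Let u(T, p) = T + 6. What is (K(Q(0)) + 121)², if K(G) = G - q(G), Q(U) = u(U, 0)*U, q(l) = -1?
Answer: 14884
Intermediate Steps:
u(T, p) = 6 + T
Q(U) = U*(6 + U) (Q(U) = (6 + U)*U = U*(6 + U))
K(G) = 1 + G (K(G) = G - 1*(-1) = G + 1 = 1 + G)
(K(Q(0)) + 121)² = ((1 + 0*(6 + 0)) + 121)² = ((1 + 0*6) + 121)² = ((1 + 0) + 121)² = (1 + 121)² = 122² = 14884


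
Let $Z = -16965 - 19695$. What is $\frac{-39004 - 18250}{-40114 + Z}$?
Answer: $\frac{28627}{38387} \approx 0.74575$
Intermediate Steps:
$Z = -36660$ ($Z = -16965 - 19695 = -36660$)
$\frac{-39004 - 18250}{-40114 + Z} = \frac{-39004 - 18250}{-40114 - 36660} = - \frac{57254}{-76774} = \left(-57254\right) \left(- \frac{1}{76774}\right) = \frac{28627}{38387}$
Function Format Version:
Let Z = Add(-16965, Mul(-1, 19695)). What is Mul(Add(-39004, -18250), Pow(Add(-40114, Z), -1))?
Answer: Rational(28627, 38387) ≈ 0.74575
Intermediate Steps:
Z = -36660 (Z = Add(-16965, -19695) = -36660)
Mul(Add(-39004, -18250), Pow(Add(-40114, Z), -1)) = Mul(Add(-39004, -18250), Pow(Add(-40114, -36660), -1)) = Mul(-57254, Pow(-76774, -1)) = Mul(-57254, Rational(-1, 76774)) = Rational(28627, 38387)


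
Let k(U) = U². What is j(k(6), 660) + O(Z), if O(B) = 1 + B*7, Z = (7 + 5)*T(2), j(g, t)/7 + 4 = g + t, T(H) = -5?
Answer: 4425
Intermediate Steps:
j(g, t) = -28 + 7*g + 7*t (j(g, t) = -28 + 7*(g + t) = -28 + (7*g + 7*t) = -28 + 7*g + 7*t)
Z = -60 (Z = (7 + 5)*(-5) = 12*(-5) = -60)
O(B) = 1 + 7*B
j(k(6), 660) + O(Z) = (-28 + 7*6² + 7*660) + (1 + 7*(-60)) = (-28 + 7*36 + 4620) + (1 - 420) = (-28 + 252 + 4620) - 419 = 4844 - 419 = 4425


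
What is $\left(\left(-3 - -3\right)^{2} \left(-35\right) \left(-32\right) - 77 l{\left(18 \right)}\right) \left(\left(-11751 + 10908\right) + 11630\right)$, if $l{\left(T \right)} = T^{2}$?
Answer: $-269114076$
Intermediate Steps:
$\left(\left(-3 - -3\right)^{2} \left(-35\right) \left(-32\right) - 77 l{\left(18 \right)}\right) \left(\left(-11751 + 10908\right) + 11630\right) = \left(\left(-3 - -3\right)^{2} \left(-35\right) \left(-32\right) - 77 \cdot 18^{2}\right) \left(\left(-11751 + 10908\right) + 11630\right) = \left(\left(-3 + \left(-1 + 4\right)\right)^{2} \left(-35\right) \left(-32\right) - 24948\right) \left(-843 + 11630\right) = \left(\left(-3 + 3\right)^{2} \left(-35\right) \left(-32\right) - 24948\right) 10787 = \left(0^{2} \left(-35\right) \left(-32\right) - 24948\right) 10787 = \left(0 \left(-35\right) \left(-32\right) - 24948\right) 10787 = \left(0 \left(-32\right) - 24948\right) 10787 = \left(0 - 24948\right) 10787 = \left(-24948\right) 10787 = -269114076$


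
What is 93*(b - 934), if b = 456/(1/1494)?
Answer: 63270690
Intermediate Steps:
b = 681264 (b = 456/(1/1494) = 456*1494 = 681264)
93*(b - 934) = 93*(681264 - 934) = 93*680330 = 63270690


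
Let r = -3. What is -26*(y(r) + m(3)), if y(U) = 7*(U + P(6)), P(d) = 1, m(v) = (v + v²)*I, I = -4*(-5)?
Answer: -5876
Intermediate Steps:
I = 20
m(v) = 20*v + 20*v² (m(v) = (v + v²)*20 = 20*v + 20*v²)
y(U) = 7 + 7*U (y(U) = 7*(U + 1) = 7*(1 + U) = 7 + 7*U)
-26*(y(r) + m(3)) = -26*((7 + 7*(-3)) + 20*3*(1 + 3)) = -26*((7 - 21) + 20*3*4) = -26*(-14 + 240) = -26*226 = -5876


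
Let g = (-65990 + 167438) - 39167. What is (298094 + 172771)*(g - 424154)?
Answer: -170393330145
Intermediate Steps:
g = 62281 (g = 101448 - 39167 = 62281)
(298094 + 172771)*(g - 424154) = (298094 + 172771)*(62281 - 424154) = 470865*(-361873) = -170393330145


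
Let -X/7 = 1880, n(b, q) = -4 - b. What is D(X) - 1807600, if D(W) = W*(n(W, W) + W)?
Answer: -1754960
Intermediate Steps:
X = -13160 (X = -7*1880 = -13160)
D(W) = -4*W (D(W) = W*((-4 - W) + W) = W*(-4) = -4*W)
D(X) - 1807600 = -4*(-13160) - 1807600 = 52640 - 1807600 = -1754960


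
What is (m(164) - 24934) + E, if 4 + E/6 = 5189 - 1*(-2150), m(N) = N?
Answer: 19240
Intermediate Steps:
E = 44010 (E = -24 + 6*(5189 - 1*(-2150)) = -24 + 6*(5189 + 2150) = -24 + 6*7339 = -24 + 44034 = 44010)
(m(164) - 24934) + E = (164 - 24934) + 44010 = -24770 + 44010 = 19240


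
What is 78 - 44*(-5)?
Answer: 298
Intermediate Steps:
78 - 44*(-5) = 78 + 220 = 298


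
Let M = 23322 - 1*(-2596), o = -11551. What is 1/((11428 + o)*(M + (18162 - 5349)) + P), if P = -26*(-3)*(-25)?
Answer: -1/4765863 ≈ -2.0983e-7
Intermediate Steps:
M = 25918 (M = 23322 + 2596 = 25918)
P = -1950 (P = 78*(-25) = -1950)
1/((11428 + o)*(M + (18162 - 5349)) + P) = 1/((11428 - 11551)*(25918 + (18162 - 5349)) - 1950) = 1/(-123*(25918 + 12813) - 1950) = 1/(-123*38731 - 1950) = 1/(-4763913 - 1950) = 1/(-4765863) = -1/4765863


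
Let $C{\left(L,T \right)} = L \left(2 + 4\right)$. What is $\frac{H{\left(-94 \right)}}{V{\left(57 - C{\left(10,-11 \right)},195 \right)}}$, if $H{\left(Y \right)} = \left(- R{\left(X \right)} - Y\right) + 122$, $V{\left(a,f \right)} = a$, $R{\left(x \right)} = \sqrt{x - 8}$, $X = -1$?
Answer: $-72 + i \approx -72.0 + 1.0 i$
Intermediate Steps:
$R{\left(x \right)} = \sqrt{-8 + x}$
$C{\left(L,T \right)} = 6 L$ ($C{\left(L,T \right)} = L 6 = 6 L$)
$H{\left(Y \right)} = 122 - Y - 3 i$ ($H{\left(Y \right)} = \left(- \sqrt{-8 - 1} - Y\right) + 122 = \left(- \sqrt{-9} - Y\right) + 122 = \left(- 3 i - Y\right) + 122 = \left(- Y - 3 i\right) + 122 = 122 - Y - 3 i$)
$\frac{H{\left(-94 \right)}}{V{\left(57 - C{\left(10,-11 \right)},195 \right)}} = \frac{122 - -94 - 3 i}{57 - 6 \cdot 10} = \frac{122 + 94 - 3 i}{57 - 60} = \frac{216 - 3 i}{57 - 60} = \frac{216 - 3 i}{-3} = \left(216 - 3 i\right) \left(- \frac{1}{3}\right) = -72 + i$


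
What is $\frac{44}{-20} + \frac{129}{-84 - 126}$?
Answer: $- \frac{197}{70} \approx -2.8143$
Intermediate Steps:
$\frac{44}{-20} + \frac{129}{-84 - 126} = 44 \left(- \frac{1}{20}\right) + \frac{129}{-210} = - \frac{11}{5} + 129 \left(- \frac{1}{210}\right) = - \frac{11}{5} - \frac{43}{70} = - \frac{197}{70}$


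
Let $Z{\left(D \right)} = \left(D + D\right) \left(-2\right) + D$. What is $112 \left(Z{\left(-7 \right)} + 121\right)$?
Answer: $15904$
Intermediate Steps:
$Z{\left(D \right)} = - 3 D$ ($Z{\left(D \right)} = 2 D \left(-2\right) + D = - 4 D + D = - 3 D$)
$112 \left(Z{\left(-7 \right)} + 121\right) = 112 \left(\left(-3\right) \left(-7\right) + 121\right) = 112 \left(21 + 121\right) = 112 \cdot 142 = 15904$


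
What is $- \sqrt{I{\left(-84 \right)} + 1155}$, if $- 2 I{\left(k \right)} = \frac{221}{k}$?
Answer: $- \frac{\sqrt{8158962}}{84} \approx -34.005$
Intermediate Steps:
$I{\left(k \right)} = - \frac{221}{2 k}$ ($I{\left(k \right)} = - \frac{221 \frac{1}{k}}{2} = - \frac{221}{2 k}$)
$- \sqrt{I{\left(-84 \right)} + 1155} = - \sqrt{- \frac{221}{2 \left(-84\right)} + 1155} = - \sqrt{\left(- \frac{221}{2}\right) \left(- \frac{1}{84}\right) + 1155} = - \sqrt{\frac{221}{168} + 1155} = - \sqrt{\frac{194261}{168}} = - \frac{\sqrt{8158962}}{84}$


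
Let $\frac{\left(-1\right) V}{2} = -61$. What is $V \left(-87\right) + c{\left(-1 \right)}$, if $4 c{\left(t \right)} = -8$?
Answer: $-10616$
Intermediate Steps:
$V = 122$ ($V = \left(-2\right) \left(-61\right) = 122$)
$c{\left(t \right)} = -2$ ($c{\left(t \right)} = \frac{1}{4} \left(-8\right) = -2$)
$V \left(-87\right) + c{\left(-1 \right)} = 122 \left(-87\right) - 2 = -10614 - 2 = -10616$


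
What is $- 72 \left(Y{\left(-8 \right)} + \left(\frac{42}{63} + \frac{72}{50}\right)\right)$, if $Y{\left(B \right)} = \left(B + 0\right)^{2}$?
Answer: $- \frac{118992}{25} \approx -4759.7$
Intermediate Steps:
$Y{\left(B \right)} = B^{2}$
$- 72 \left(Y{\left(-8 \right)} + \left(\frac{42}{63} + \frac{72}{50}\right)\right) = - 72 \left(\left(-8\right)^{2} + \left(\frac{42}{63} + \frac{72}{50}\right)\right) = - 72 \left(64 + \left(42 \cdot \frac{1}{63} + 72 \cdot \frac{1}{50}\right)\right) = - 72 \left(64 + \left(\frac{2}{3} + \frac{36}{25}\right)\right) = - 72 \left(64 + \frac{158}{75}\right) = \left(-72\right) \frac{4958}{75} = - \frac{118992}{25}$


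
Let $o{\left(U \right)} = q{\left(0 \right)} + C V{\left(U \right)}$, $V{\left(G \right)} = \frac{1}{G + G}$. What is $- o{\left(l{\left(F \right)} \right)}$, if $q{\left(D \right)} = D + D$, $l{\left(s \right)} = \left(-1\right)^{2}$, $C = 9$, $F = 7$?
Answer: $- \frac{9}{2} \approx -4.5$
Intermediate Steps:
$l{\left(s \right)} = 1$
$V{\left(G \right)} = \frac{1}{2 G}$
$q{\left(D \right)} = 2 D$
$o{\left(U \right)} = \frac{9}{2 U}$ ($o{\left(U \right)} = 2 \cdot 0 + 9 \frac{1}{2 U} = 0 + \frac{9}{2 U} = \frac{9}{2 U}$)
$- o{\left(l{\left(F \right)} \right)} = - \frac{9}{2 \cdot 1} = - \frac{9 \cdot 1}{2} = \left(-1\right) \frac{9}{2} = - \frac{9}{2}$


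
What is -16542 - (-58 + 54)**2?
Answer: -16558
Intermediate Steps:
-16542 - (-58 + 54)**2 = -16542 - 1*(-4)**2 = -16542 - 1*16 = -16542 - 16 = -16558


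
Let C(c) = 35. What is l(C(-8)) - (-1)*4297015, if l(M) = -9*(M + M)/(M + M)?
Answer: 4297006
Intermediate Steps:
l(M) = -9 (l(M) = -9*2*M/(2*M) = -9*2*M*1/(2*M) = -9*1 = -9)
l(C(-8)) - (-1)*4297015 = -9 - (-1)*4297015 = -9 - 1*(-4297015) = -9 + 4297015 = 4297006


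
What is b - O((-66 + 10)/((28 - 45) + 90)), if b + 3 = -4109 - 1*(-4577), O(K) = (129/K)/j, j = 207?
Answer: 1799899/3864 ≈ 465.81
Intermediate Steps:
O(K) = 43/(69*K) (O(K) = (129/K)/207 = (129/K)*(1/207) = 43/(69*K))
b = 465 (b = -3 + (-4109 - 1*(-4577)) = -3 + (-4109 + 4577) = -3 + 468 = 465)
b - O((-66 + 10)/((28 - 45) + 90)) = 465 - 43/(69*((-66 + 10)/((28 - 45) + 90))) = 465 - 43/(69*((-56/(-17 + 90)))) = 465 - 43/(69*((-56/73))) = 465 - 43/(69*((-56*1/73))) = 465 - 43/(69*(-56/73)) = 465 - 43*(-73)/(69*56) = 465 - 1*(-3139/3864) = 465 + 3139/3864 = 1799899/3864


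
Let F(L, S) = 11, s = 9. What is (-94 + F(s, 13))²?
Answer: 6889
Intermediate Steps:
(-94 + F(s, 13))² = (-94 + 11)² = (-83)² = 6889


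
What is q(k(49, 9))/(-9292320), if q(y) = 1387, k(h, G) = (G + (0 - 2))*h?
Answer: -1387/9292320 ≈ -0.00014926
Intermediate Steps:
k(h, G) = h*(-2 + G) (k(h, G) = (G - 2)*h = (-2 + G)*h = h*(-2 + G))
q(k(49, 9))/(-9292320) = 1387/(-9292320) = 1387*(-1/9292320) = -1387/9292320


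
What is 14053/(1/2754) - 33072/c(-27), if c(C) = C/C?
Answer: 38668890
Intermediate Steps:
c(C) = 1
14053/(1/2754) - 33072/c(-27) = 14053/(1/2754) - 33072/1 = 14053/(1/2754) - 33072*1 = 14053*2754 - 33072 = 38701962 - 33072 = 38668890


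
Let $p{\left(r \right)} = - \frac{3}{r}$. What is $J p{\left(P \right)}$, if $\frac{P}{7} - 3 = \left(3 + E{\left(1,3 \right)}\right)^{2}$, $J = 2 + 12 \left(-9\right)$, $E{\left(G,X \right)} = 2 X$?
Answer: $\frac{53}{98} \approx 0.54082$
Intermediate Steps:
$J = -106$ ($J = 2 - 108 = -106$)
$P = 588$ ($P = 21 + 7 \left(3 + 2 \cdot 3\right)^{2} = 21 + 7 \left(3 + 6\right)^{2} = 21 + 7 \cdot 9^{2} = 21 + 7 \cdot 81 = 21 + 567 = 588$)
$J p{\left(P \right)} = - 106 \left(- \frac{3}{588}\right) = - 106 \left(\left(-3\right) \frac{1}{588}\right) = \left(-106\right) \left(- \frac{1}{196}\right) = \frac{53}{98}$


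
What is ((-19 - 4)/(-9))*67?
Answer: 1541/9 ≈ 171.22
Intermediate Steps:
((-19 - 4)/(-9))*67 = -23*(-⅑)*67 = (23/9)*67 = 1541/9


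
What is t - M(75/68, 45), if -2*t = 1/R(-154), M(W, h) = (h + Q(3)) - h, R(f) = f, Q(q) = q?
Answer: -923/308 ≈ -2.9968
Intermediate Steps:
M(W, h) = 3 (M(W, h) = (h + 3) - h = (3 + h) - h = 3)
t = 1/308 (t = -1/2/(-154) = -1/2*(-1/154) = 1/308 ≈ 0.0032468)
t - M(75/68, 45) = 1/308 - 1*3 = 1/308 - 3 = -923/308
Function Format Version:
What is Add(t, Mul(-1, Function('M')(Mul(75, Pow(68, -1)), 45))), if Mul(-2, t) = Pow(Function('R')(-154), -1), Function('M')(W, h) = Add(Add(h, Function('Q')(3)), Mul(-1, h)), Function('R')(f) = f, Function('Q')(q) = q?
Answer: Rational(-923, 308) ≈ -2.9968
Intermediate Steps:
Function('M')(W, h) = 3 (Function('M')(W, h) = Add(Add(h, 3), Mul(-1, h)) = Add(Add(3, h), Mul(-1, h)) = 3)
t = Rational(1, 308) (t = Mul(Rational(-1, 2), Pow(-154, -1)) = Mul(Rational(-1, 2), Rational(-1, 154)) = Rational(1, 308) ≈ 0.0032468)
Add(t, Mul(-1, Function('M')(Mul(75, Pow(68, -1)), 45))) = Add(Rational(1, 308), Mul(-1, 3)) = Add(Rational(1, 308), -3) = Rational(-923, 308)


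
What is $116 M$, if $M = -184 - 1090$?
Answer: $-147784$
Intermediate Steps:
$M = -1274$ ($M = -184 - 1090 = -1274$)
$116 M = 116 \left(-1274\right) = -147784$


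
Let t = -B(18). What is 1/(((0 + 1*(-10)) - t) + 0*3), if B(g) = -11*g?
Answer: -1/208 ≈ -0.0048077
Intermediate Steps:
t = 198 (t = -(-11)*18 = -1*(-198) = 198)
1/(((0 + 1*(-10)) - t) + 0*3) = 1/(((0 + 1*(-10)) - 1*198) + 0*3) = 1/(((0 - 10) - 198) + 0) = 1/((-10 - 198) + 0) = 1/(-208 + 0) = 1/(-208) = -1/208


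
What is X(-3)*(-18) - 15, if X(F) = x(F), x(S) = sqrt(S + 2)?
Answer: -15 - 18*I ≈ -15.0 - 18.0*I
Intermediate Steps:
x(S) = sqrt(2 + S)
X(F) = sqrt(2 + F)
X(-3)*(-18) - 15 = sqrt(2 - 3)*(-18) - 15 = sqrt(-1)*(-18) - 15 = I*(-18) - 15 = -18*I - 15 = -15 - 18*I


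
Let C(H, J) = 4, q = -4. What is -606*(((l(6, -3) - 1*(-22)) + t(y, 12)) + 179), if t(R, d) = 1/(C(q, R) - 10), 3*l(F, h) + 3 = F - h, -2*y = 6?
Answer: -122917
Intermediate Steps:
y = -3 (y = -½*6 = -3)
l(F, h) = -1 - h/3 + F/3 (l(F, h) = -1 + (F - h)/3 = -1 + (-h/3 + F/3) = -1 - h/3 + F/3)
t(R, d) = -⅙ (t(R, d) = 1/(4 - 10) = 1/(-6) = -⅙)
-606*(((l(6, -3) - 1*(-22)) + t(y, 12)) + 179) = -606*((((-1 - ⅓*(-3) + (⅓)*6) - 1*(-22)) - ⅙) + 179) = -606*((((-1 + 1 + 2) + 22) - ⅙) + 179) = -606*(((2 + 22) - ⅙) + 179) = -606*((24 - ⅙) + 179) = -606*(143/6 + 179) = -606*1217/6 = -122917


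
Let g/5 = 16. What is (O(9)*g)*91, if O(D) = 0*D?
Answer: 0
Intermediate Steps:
g = 80 (g = 5*16 = 80)
O(D) = 0
(O(9)*g)*91 = (0*80)*91 = 0*91 = 0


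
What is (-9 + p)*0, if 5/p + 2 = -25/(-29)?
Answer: 0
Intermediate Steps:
p = -145/33 (p = 5/(-2 - 25/(-29)) = 5/(-2 - 25*(-1/29)) = 5/(-2 + 25/29) = 5/(-33/29) = 5*(-29/33) = -145/33 ≈ -4.3939)
(-9 + p)*0 = (-9 - 145/33)*0 = -442/33*0 = 0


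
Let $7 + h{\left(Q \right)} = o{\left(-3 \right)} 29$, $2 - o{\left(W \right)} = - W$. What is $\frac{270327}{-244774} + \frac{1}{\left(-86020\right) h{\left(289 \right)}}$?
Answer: $- \frac{418563391333}{378998270640} \approx -1.1044$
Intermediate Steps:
$o{\left(W \right)} = 2 + W$ ($o{\left(W \right)} = 2 - - W = 2 + W$)
$h{\left(Q \right)} = -36$ ($h{\left(Q \right)} = -7 + \left(2 - 3\right) 29 = -7 - 29 = -36$)
$\frac{270327}{-244774} + \frac{1}{\left(-86020\right) h{\left(289 \right)}} = \frac{270327}{-244774} + \frac{1}{\left(-86020\right) \left(-36\right)} = 270327 \left(- \frac{1}{244774}\right) - - \frac{1}{3096720} = - \frac{270327}{244774} + \frac{1}{3096720} = - \frac{418563391333}{378998270640}$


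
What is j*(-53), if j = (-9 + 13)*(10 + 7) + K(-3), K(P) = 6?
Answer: -3922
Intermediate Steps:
j = 74 (j = (-9 + 13)*(10 + 7) + 6 = 4*17 + 6 = 68 + 6 = 74)
j*(-53) = 74*(-53) = -3922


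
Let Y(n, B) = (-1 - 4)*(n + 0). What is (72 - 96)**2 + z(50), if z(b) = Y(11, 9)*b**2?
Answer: -136924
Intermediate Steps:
Y(n, B) = -5*n
z(b) = -55*b**2 (z(b) = (-5*11)*b**2 = -55*b**2)
(72 - 96)**2 + z(50) = (72 - 96)**2 - 55*50**2 = (-24)**2 - 55*2500 = 576 - 137500 = -136924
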